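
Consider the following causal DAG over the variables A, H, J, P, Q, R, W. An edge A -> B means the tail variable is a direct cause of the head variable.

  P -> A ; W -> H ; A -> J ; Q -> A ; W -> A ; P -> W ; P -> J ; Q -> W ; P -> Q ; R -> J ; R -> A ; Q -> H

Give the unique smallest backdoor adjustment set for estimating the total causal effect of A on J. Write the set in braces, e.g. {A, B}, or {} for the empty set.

Variables eligible for adjustment (non-descendants of A, excluding A and J): {H, P, Q, R, W}.
Backdoor paths from A to J:
  P1: A <- R -> J
  P2: A <- P -> J
  P3: A <- Q <- P -> J
  P4: A <- Q -> W <- P -> J
  P5: A <- Q -> H <- W <- P -> J
  P6: A <- W <- P -> J
  P7: A <- W <- Q <- P -> J
  P8: A <- W -> H <- Q <- P -> J
The empty set is not sufficient: P1 (A <- R -> J) has no collider blocking it and no conditioned non-collider, so it is open.
Try {P, R}:
  P1: blocked at fork node R ∈ conditioning set.
  P2: blocked at fork node P ∈ conditioning set.
  P3: blocked at fork node P ∈ conditioning set.
  P4: blocked at collider W (neither it nor any descendant is in the conditioning set).
  P5: blocked at collider H (neither it nor any descendant is in the conditioning set).
  P6: blocked at fork node P ∈ conditioning set.
  P7: blocked at fork node P ∈ conditioning set.
  P8: blocked at collider H (neither it nor any descendant is in the conditioning set).
{P, R} contains no descendant of A and blocks every backdoor path.
Every element of {P, R} is needed (dropping P leaves P2 open; dropping R leaves P1 open), so no proper subset is valid.
Among all size-2 subsets of the eligible variables, only {P, R} blocks every backdoor path, so it is the unique smallest valid adjustment set.

{P, R}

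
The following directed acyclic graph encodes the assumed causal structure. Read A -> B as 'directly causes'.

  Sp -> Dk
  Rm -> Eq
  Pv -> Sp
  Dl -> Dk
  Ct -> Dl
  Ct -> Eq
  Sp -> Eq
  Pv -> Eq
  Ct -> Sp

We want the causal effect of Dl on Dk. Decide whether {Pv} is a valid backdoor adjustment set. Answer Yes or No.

No

Backdoor paths from Dl to Dk (paths whose first edge points into Dl):
  P1: Dl <- Ct -> Sp -> Dk
  P2: Dl <- Ct -> Eq <- Pv -> Sp -> Dk
  P3: Dl <- Ct -> Eq <- Sp -> Dk
Condition 1 (no descendant of Dl in the set): holds — descendants of Dl are {Dk}; none are in {Pv}.
Condition 2 (every backdoor path blocked by {Pv}):
  P1: open — no interior node is in the conditioning set.
  P2: blocked at collider Eq (neither it nor any descendant is in the conditioning set).
  P3: blocked at collider Eq (neither it nor any descendant is in the conditioning set).
{Pv} does not satisfy the backdoor criterion.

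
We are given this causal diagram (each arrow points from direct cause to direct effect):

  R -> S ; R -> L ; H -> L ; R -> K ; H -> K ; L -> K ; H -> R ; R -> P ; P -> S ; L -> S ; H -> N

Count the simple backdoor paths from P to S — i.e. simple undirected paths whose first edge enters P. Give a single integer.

A backdoor path from P to S is any simple undirected path whose first edge points into P (i.e. leaves P via a parent).
Parents of P: {R}.
Enumerating:
  P1: P <- R <- H -> L -> S
  P2: P <- R <- H -> K <- L -> S
  P3: P <- R -> L -> S
  P4: P <- R -> K <- H -> L -> S
  P5: P <- R -> K <- L -> S
  P6: P <- R -> S
That exhausts the simple backdoor paths. Count: 6.

6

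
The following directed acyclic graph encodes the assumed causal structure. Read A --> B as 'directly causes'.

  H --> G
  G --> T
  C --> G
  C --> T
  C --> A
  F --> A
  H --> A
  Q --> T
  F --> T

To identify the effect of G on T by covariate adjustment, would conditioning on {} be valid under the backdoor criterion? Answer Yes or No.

Backdoor paths from G to T (paths whose first edge points into G):
  P1: G <- C -> A <- F -> T
  P2: G <- C -> T
  P3: G <- H -> A <- C -> T
  P4: G <- H -> A <- F -> T
Condition 1 (no descendant of G in the set): holds — descendants of G are {T}; none are in {}.
Condition 2 (every backdoor path blocked by {}):
  P1: blocked at collider A (neither it nor any descendant is in the conditioning set).
  P2: open — no interior node is in the conditioning set.
  P3: blocked at collider A (neither it nor any descendant is in the conditioning set).
  P4: blocked at collider A (neither it nor any descendant is in the conditioning set).
{} does not satisfy the backdoor criterion.

No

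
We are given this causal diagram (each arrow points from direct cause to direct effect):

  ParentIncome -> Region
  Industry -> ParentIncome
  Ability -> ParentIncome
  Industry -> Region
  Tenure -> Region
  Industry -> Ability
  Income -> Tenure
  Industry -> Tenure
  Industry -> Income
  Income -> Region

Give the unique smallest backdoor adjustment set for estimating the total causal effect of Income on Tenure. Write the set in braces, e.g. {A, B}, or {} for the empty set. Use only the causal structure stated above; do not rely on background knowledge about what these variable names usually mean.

Variables eligible for adjustment (non-descendants of Income, excluding Income and Tenure): {Ability, Industry, ParentIncome}.
Backdoor paths from Income to Tenure:
  P1: Income <- Industry -> Ability -> ParentIncome -> Region <- Tenure
  P2: Income <- Industry -> ParentIncome -> Region <- Tenure
  P3: Income <- Industry -> Tenure
  P4: Income <- Industry -> Region <- Tenure
The empty set is not sufficient: P3 (Income <- Industry -> Tenure) has no collider blocking it and no conditioned non-collider, so it is open.
Try {Industry}:
  P1: blocked at fork node Industry ∈ conditioning set.
  P2: blocked at fork node Industry ∈ conditioning set.
  P3: blocked at fork node Industry ∈ conditioning set.
  P4: blocked at fork node Industry ∈ conditioning set.
{Industry} contains no descendant of Income and blocks every backdoor path.
No other singleton works — e.g. {Ability} leaves P3 open — so {Industry} is the unique smallest valid adjustment set.

{Industry}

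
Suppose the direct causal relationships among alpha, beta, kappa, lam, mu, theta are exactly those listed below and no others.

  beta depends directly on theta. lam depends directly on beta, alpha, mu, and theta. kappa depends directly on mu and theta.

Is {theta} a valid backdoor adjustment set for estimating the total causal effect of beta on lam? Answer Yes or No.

Yes

Backdoor paths from beta to lam (paths whose first edge points into beta):
  P1: beta <- theta -> kappa <- mu -> lam
  P2: beta <- theta -> lam
Condition 1 (no descendant of beta in the set): holds — descendants of beta are {lam}; none are in {theta}.
Condition 2 (every backdoor path blocked by {theta}):
  P1: blocked at fork node theta ∈ conditioning set.
  P2: blocked at fork node theta ∈ conditioning set.
{theta} satisfies the backdoor criterion.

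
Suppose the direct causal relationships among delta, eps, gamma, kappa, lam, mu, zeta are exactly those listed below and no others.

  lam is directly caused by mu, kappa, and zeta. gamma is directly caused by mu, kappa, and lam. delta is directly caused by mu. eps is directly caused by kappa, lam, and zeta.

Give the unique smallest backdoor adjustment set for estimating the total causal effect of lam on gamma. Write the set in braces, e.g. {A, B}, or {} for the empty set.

Variables eligible for adjustment (non-descendants of lam, excluding lam and gamma): {delta, kappa, mu, zeta}.
Backdoor paths from lam to gamma:
  P1: lam <- mu -> gamma
  P2: lam <- zeta -> eps <- kappa -> gamma
  P3: lam <- kappa -> gamma
The empty set is not sufficient: P1 (lam <- mu -> gamma) has no collider blocking it and no conditioned non-collider, so it is open.
Try {kappa, mu}:
  P1: blocked at fork node mu ∈ conditioning set.
  P2: blocked at collider eps (neither it nor any descendant is in the conditioning set).
  P3: blocked at fork node kappa ∈ conditioning set.
{kappa, mu} contains no descendant of lam and blocks every backdoor path.
Every element of {kappa, mu} is needed (dropping kappa leaves P3 open; dropping mu leaves P1 open), so no proper subset is valid.
Among all size-2 subsets of the eligible variables, only {kappa, mu} blocks every backdoor path, so it is the unique smallest valid adjustment set.

{kappa, mu}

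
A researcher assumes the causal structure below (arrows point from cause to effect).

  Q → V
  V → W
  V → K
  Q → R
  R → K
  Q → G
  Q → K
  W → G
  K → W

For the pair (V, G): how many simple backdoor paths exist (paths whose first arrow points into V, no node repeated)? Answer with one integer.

3

A backdoor path from V to G is any simple undirected path whose first edge points into V (i.e. leaves V via a parent).
Parents of V: {Q}.
Enumerating:
  P1: V <- Q -> R -> K -> W -> G
  P2: V <- Q -> K -> W -> G
  P3: V <- Q -> G
That exhausts the simple backdoor paths. Count: 3.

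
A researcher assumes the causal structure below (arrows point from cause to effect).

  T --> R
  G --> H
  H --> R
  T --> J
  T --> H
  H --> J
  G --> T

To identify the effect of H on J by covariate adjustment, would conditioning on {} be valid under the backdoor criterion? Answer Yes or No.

Backdoor paths from H to J (paths whose first edge points into H):
  P1: H <- G -> T -> J
  P2: H <- T -> J
Condition 1 (no descendant of H in the set): holds — descendants of H are {J, R}; none are in {}.
Condition 2 (every backdoor path blocked by {}):
  P1: open — no interior node is in the conditioning set.
  P2: open — no interior node is in the conditioning set.
{} does not satisfy the backdoor criterion.

No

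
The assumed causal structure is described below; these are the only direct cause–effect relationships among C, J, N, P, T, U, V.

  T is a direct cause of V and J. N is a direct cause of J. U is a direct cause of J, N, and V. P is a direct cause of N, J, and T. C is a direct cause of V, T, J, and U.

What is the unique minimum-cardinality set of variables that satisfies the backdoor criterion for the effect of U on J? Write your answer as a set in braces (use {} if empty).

Variables eligible for adjustment (non-descendants of U, excluding U and J): {C, P, T}.
Backdoor paths from U to J:
  P1: U <- C -> T <- P -> N -> J
  P2: U <- C -> T <- P -> J
  P3: U <- C -> T -> J
  P4: U <- C -> J
  P5: U <- C -> V <- T <- P -> N -> J
  P6: U <- C -> V <- T <- P -> J
  P7: U <- C -> V <- T -> J
The empty set is not sufficient: P3 (U <- C -> T -> J) has no collider blocking it and no conditioned non-collider, so it is open.
Try {C}:
  P1: blocked at fork node C ∈ conditioning set.
  P2: blocked at fork node C ∈ conditioning set.
  P3: blocked at fork node C ∈ conditioning set.
  P4: blocked at fork node C ∈ conditioning set.
  P5: blocked at fork node C ∈ conditioning set.
  P6: blocked at fork node C ∈ conditioning set.
  P7: blocked at fork node C ∈ conditioning set.
{C} contains no descendant of U and blocks every backdoor path.
No other singleton works — e.g. {P} leaves P3 open — so {C} is the unique smallest valid adjustment set.

{C}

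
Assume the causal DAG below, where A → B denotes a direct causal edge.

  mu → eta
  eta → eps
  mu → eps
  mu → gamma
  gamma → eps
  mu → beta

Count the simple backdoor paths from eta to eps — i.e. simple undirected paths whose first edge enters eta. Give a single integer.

A backdoor path from eta to eps is any simple undirected path whose first edge points into eta (i.e. leaves eta via a parent).
Parents of eta: {mu}.
Enumerating:
  P1: eta <- mu -> gamma -> eps
  P2: eta <- mu -> eps
That exhausts the simple backdoor paths. Count: 2.

2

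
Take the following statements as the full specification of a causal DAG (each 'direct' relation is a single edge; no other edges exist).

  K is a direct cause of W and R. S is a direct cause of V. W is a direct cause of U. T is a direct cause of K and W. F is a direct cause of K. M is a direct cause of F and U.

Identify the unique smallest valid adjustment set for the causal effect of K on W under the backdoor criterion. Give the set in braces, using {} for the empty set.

Variables eligible for adjustment (non-descendants of K, excluding K and W): {F, M, S, T, V}.
Backdoor paths from K to W:
  P1: K <- F <- M -> U <- W
  P2: K <- T -> W
The empty set is not sufficient: P2 (K <- T -> W) has no collider blocking it and no conditioned non-collider, so it is open.
Try {T}:
  P1: blocked at collider U (neither it nor any descendant is in the conditioning set).
  P2: blocked at fork node T ∈ conditioning set.
{T} contains no descendant of K and blocks every backdoor path.
No other singleton works — e.g. {M} leaves P2 open — so {T} is the unique smallest valid adjustment set.

{T}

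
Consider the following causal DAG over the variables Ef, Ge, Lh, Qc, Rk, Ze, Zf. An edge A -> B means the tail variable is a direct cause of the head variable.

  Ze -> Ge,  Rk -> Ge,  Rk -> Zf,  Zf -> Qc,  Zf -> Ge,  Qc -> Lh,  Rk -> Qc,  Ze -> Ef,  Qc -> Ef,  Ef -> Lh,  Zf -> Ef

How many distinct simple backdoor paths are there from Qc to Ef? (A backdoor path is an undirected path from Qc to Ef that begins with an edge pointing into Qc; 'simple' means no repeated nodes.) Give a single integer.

A backdoor path from Qc to Ef is any simple undirected path whose first edge points into Qc (i.e. leaves Qc via a parent).
Parents of Qc: {Rk, Zf}.
Enumerating:
  P1: Qc <- Rk -> Zf -> Ge <- Ze -> Ef
  P2: Qc <- Rk -> Zf -> Ef
  P3: Qc <- Rk -> Ge <- Zf -> Ef
  P4: Qc <- Rk -> Ge <- Ze -> Ef
  P5: Qc <- Zf <- Rk -> Ge <- Ze -> Ef
  P6: Qc <- Zf -> Ge <- Ze -> Ef
  P7: Qc <- Zf -> Ef
That exhausts the simple backdoor paths. Count: 7.

7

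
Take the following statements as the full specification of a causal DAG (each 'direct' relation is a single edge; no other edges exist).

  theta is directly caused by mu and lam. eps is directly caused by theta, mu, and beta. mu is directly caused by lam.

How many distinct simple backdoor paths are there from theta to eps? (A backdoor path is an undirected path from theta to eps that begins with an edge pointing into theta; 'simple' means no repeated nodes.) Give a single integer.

A backdoor path from theta to eps is any simple undirected path whose first edge points into theta (i.e. leaves theta via a parent).
Parents of theta: {lam, mu}.
Enumerating:
  P1: theta <- lam -> mu -> eps
  P2: theta <- mu -> eps
That exhausts the simple backdoor paths. Count: 2.

2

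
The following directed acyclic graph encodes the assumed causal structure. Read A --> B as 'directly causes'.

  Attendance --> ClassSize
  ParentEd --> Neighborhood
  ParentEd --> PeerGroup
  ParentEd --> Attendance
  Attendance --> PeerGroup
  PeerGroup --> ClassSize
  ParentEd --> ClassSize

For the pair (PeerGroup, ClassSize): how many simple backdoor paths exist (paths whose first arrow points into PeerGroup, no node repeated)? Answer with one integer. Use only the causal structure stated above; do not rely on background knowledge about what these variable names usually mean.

4

A backdoor path from PeerGroup to ClassSize is any simple undirected path whose first edge points into PeerGroup (i.e. leaves PeerGroup via a parent).
Parents of PeerGroup: {Attendance, ParentEd}.
Enumerating:
  P1: PeerGroup <- ParentEd -> Attendance -> ClassSize
  P2: PeerGroup <- ParentEd -> ClassSize
  P3: PeerGroup <- Attendance <- ParentEd -> ClassSize
  P4: PeerGroup <- Attendance -> ClassSize
That exhausts the simple backdoor paths. Count: 4.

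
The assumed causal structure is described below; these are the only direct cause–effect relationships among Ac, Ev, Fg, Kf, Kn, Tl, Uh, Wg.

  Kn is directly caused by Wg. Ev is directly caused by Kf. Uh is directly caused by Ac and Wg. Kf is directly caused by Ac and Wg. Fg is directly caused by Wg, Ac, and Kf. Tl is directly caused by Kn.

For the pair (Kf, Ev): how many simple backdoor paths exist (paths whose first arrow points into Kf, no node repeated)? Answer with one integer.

A backdoor path from Kf to Ev is any simple undirected path whose first edge points into Kf (i.e. leaves Kf via a parent).
Parents of Kf: {Ac, Wg}.
No simple path from any parent of Kf reaches Ev without revisiting Kf, so there are no backdoor paths.

0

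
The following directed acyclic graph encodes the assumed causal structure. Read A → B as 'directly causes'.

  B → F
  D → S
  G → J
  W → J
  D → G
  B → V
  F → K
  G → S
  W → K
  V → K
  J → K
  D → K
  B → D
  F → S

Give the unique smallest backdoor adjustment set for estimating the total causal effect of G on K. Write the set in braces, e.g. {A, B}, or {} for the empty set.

{D}

Variables eligible for adjustment (non-descendants of G, excluding G and K): {B, D, F, V, W}.
Backdoor paths from G to K:
  P1: G <- D <- B -> F -> K
  P2: G <- D <- B -> V -> K
  P3: G <- D -> S <- F <- B -> V -> K
  P4: G <- D -> S <- F -> K
  P5: G <- D -> K
The empty set is not sufficient: P1 (G <- D <- B -> F -> K) has no collider blocking it and no conditioned non-collider, so it is open.
Try {D}:
  P1: blocked at chain node D ∈ conditioning set.
  P2: blocked at chain node D ∈ conditioning set.
  P3: blocked at fork node D ∈ conditioning set.
  P4: blocked at fork node D ∈ conditioning set.
  P5: blocked at fork node D ∈ conditioning set.
{D} contains no descendant of G and blocks every backdoor path.
No other singleton works — e.g. {B} leaves P5 open — so {D} is the unique smallest valid adjustment set.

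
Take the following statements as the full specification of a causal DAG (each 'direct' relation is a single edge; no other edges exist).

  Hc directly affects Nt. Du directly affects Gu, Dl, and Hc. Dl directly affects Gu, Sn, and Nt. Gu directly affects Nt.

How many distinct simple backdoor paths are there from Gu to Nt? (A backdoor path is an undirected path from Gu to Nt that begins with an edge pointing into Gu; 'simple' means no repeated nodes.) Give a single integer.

A backdoor path from Gu to Nt is any simple undirected path whose first edge points into Gu (i.e. leaves Gu via a parent).
Parents of Gu: {Dl, Du}.
Enumerating:
  P1: Gu <- Du -> Dl -> Nt
  P2: Gu <- Du -> Hc -> Nt
  P3: Gu <- Dl <- Du -> Hc -> Nt
  P4: Gu <- Dl -> Nt
That exhausts the simple backdoor paths. Count: 4.

4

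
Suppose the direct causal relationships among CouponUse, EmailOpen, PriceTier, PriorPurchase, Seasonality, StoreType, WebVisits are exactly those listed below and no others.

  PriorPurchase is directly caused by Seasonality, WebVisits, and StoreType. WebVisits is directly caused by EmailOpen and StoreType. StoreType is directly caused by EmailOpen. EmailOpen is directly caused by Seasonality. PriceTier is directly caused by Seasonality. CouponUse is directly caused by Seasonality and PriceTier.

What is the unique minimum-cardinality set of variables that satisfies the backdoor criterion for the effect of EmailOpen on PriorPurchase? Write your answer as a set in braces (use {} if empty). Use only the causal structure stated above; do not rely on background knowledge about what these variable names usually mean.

{Seasonality}

Variables eligible for adjustment (non-descendants of EmailOpen, excluding EmailOpen and PriorPurchase): {CouponUse, PriceTier, Seasonality}.
Backdoor paths from EmailOpen to PriorPurchase:
  P1: EmailOpen <- Seasonality -> PriorPurchase
The empty set is not sufficient: P1 (EmailOpen <- Seasonality -> PriorPurchase) has no collider blocking it and no conditioned non-collider, so it is open.
Try {Seasonality}:
  P1: blocked at fork node Seasonality ∈ conditioning set.
{Seasonality} contains no descendant of EmailOpen and blocks every backdoor path.
No other singleton works — e.g. {PriceTier} leaves P1 open — so {Seasonality} is the unique smallest valid adjustment set.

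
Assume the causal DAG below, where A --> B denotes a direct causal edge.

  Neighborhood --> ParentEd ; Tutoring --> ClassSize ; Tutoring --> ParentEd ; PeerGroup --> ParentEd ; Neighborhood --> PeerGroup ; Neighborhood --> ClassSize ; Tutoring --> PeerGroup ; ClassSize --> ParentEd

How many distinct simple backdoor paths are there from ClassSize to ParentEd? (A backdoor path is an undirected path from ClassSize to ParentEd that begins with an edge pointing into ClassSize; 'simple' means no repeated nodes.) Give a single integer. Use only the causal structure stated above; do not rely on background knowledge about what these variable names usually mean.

A backdoor path from ClassSize to ParentEd is any simple undirected path whose first edge points into ClassSize (i.e. leaves ClassSize via a parent).
Parents of ClassSize: {Neighborhood, Tutoring}.
Enumerating:
  P1: ClassSize <- Tutoring -> PeerGroup <- Neighborhood -> ParentEd
  P2: ClassSize <- Tutoring -> PeerGroup -> ParentEd
  P3: ClassSize <- Tutoring -> ParentEd
  P4: ClassSize <- Neighborhood -> PeerGroup <- Tutoring -> ParentEd
  P5: ClassSize <- Neighborhood -> PeerGroup -> ParentEd
  P6: ClassSize <- Neighborhood -> ParentEd
That exhausts the simple backdoor paths. Count: 6.

6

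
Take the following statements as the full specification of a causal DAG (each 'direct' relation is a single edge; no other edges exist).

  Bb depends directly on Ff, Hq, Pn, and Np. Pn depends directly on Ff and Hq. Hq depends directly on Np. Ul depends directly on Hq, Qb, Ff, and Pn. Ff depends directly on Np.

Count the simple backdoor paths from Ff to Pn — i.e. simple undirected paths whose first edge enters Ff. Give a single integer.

6

A backdoor path from Ff to Pn is any simple undirected path whose first edge points into Ff (i.e. leaves Ff via a parent).
Parents of Ff: {Np}.
Enumerating:
  P1: Ff <- Np -> Hq -> Pn
  P2: Ff <- Np -> Hq -> Ul <- Pn
  P3: Ff <- Np -> Hq -> Bb <- Pn
  P4: Ff <- Np -> Bb <- Hq -> Pn
  P5: Ff <- Np -> Bb <- Hq -> Ul <- Pn
  P6: Ff <- Np -> Bb <- Pn
That exhausts the simple backdoor paths. Count: 6.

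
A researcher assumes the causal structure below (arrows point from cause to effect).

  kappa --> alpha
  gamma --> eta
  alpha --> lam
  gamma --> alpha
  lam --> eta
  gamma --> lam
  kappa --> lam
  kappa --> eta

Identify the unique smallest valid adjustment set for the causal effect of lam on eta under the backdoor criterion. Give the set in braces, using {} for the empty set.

{gamma, kappa}

Variables eligible for adjustment (non-descendants of lam, excluding lam and eta): {alpha, gamma, kappa}.
Backdoor paths from lam to eta:
  P1: lam <- kappa -> alpha <- gamma -> eta
  P2: lam <- kappa -> eta
  P3: lam <- gamma -> alpha <- kappa -> eta
  P4: lam <- gamma -> eta
  P5: lam <- alpha <- kappa -> eta
  P6: lam <- alpha <- gamma -> eta
The empty set is not sufficient: P2 (lam <- kappa -> eta) has no collider blocking it and no conditioned non-collider, so it is open.
Try {gamma, kappa}:
  P1: blocked at fork node kappa ∈ conditioning set.
  P2: blocked at fork node kappa ∈ conditioning set.
  P3: blocked at fork node gamma ∈ conditioning set.
  P4: blocked at fork node gamma ∈ conditioning set.
  P5: blocked at fork node kappa ∈ conditioning set.
  P6: blocked at fork node gamma ∈ conditioning set.
{gamma, kappa} contains no descendant of lam and blocks every backdoor path.
Every element of {gamma, kappa} is needed (dropping gamma leaves P4 open; dropping kappa leaves P2 open), so no proper subset is valid.
Among all size-2 subsets of the eligible variables, only {gamma, kappa} blocks every backdoor path, so it is the unique smallest valid adjustment set.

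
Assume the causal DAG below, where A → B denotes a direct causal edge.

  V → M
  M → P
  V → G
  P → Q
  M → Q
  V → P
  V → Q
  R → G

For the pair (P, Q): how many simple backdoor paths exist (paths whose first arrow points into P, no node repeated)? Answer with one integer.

A backdoor path from P to Q is any simple undirected path whose first edge points into P (i.e. leaves P via a parent).
Parents of P: {M, V}.
Enumerating:
  P1: P <- V -> M -> Q
  P2: P <- V -> Q
  P3: P <- M <- V -> Q
  P4: P <- M -> Q
That exhausts the simple backdoor paths. Count: 4.

4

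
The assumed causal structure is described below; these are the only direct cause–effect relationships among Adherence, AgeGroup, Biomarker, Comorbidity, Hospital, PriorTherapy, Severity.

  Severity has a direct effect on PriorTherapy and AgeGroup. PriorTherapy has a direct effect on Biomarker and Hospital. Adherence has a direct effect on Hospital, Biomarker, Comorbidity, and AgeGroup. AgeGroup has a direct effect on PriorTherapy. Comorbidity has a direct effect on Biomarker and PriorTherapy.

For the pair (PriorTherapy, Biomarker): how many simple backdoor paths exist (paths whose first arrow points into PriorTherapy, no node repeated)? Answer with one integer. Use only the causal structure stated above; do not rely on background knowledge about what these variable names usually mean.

6

A backdoor path from PriorTherapy to Biomarker is any simple undirected path whose first edge points into PriorTherapy (i.e. leaves PriorTherapy via a parent).
Parents of PriorTherapy: {AgeGroup, Comorbidity, Severity}.
Enumerating:
  P1: PriorTherapy <- Severity -> AgeGroup <- Adherence -> Comorbidity -> Biomarker
  P2: PriorTherapy <- Severity -> AgeGroup <- Adherence -> Biomarker
  P3: PriorTherapy <- AgeGroup <- Adherence -> Comorbidity -> Biomarker
  P4: PriorTherapy <- AgeGroup <- Adherence -> Biomarker
  P5: PriorTherapy <- Comorbidity <- Adherence -> Biomarker
  P6: PriorTherapy <- Comorbidity -> Biomarker
That exhausts the simple backdoor paths. Count: 6.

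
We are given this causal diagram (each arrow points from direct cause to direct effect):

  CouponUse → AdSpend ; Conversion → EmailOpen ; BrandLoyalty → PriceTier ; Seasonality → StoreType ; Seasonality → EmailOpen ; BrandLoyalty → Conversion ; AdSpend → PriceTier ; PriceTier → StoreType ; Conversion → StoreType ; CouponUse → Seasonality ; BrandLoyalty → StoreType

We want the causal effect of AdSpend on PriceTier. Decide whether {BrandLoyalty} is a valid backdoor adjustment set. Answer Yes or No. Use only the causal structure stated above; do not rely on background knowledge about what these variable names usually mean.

Backdoor paths from AdSpend to PriceTier (paths whose first edge points into AdSpend):
  P1: AdSpend <- CouponUse -> Seasonality -> StoreType <- BrandLoyalty -> PriceTier
  P2: AdSpend <- CouponUse -> Seasonality -> StoreType <- Conversion <- BrandLoyalty -> PriceTier
  P3: AdSpend <- CouponUse -> Seasonality -> StoreType <- PriceTier
  P4: AdSpend <- CouponUse -> Seasonality -> EmailOpen <- Conversion <- BrandLoyalty -> PriceTier
  P5: AdSpend <- CouponUse -> Seasonality -> EmailOpen <- Conversion <- BrandLoyalty -> StoreType <- PriceTier
  P6: AdSpend <- CouponUse -> Seasonality -> EmailOpen <- Conversion -> StoreType <- BrandLoyalty -> PriceTier
  P7: AdSpend <- CouponUse -> Seasonality -> EmailOpen <- Conversion -> StoreType <- PriceTier
Condition 1 (no descendant of AdSpend in the set): holds — descendants of AdSpend are {PriceTier, StoreType}; none are in {BrandLoyalty}.
Condition 2 (every backdoor path blocked by {BrandLoyalty}):
  P1: blocked at collider StoreType (neither it nor any descendant is in the conditioning set).
  P2: blocked at collider StoreType (neither it nor any descendant is in the conditioning set).
  P3: blocked at collider StoreType (neither it nor any descendant is in the conditioning set).
  P4: blocked at collider EmailOpen (neither it nor any descendant is in the conditioning set).
  P5: blocked at collider EmailOpen (neither it nor any descendant is in the conditioning set).
  P6: blocked at collider EmailOpen (neither it nor any descendant is in the conditioning set).
  P7: blocked at collider EmailOpen (neither it nor any descendant is in the conditioning set).
{BrandLoyalty} satisfies the backdoor criterion.

Yes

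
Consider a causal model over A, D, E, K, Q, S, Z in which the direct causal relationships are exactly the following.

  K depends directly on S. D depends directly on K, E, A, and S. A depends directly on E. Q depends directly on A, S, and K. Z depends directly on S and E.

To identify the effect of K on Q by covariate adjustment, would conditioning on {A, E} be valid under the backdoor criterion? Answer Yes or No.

No

Backdoor paths from K to Q (paths whose first edge points into K):
  P1: K <- S -> Q
  P2: K <- S -> Z <- E -> A -> Q
  P3: K <- S -> Z <- E -> D <- A -> Q
  P4: K <- S -> D <- E -> A -> Q
  P5: K <- S -> D <- A -> Q
Condition 1 (no descendant of K in the set): holds — descendants of K are {D, Q}; none are in {A, E}.
Condition 2 (every backdoor path blocked by {A, E}):
  P1: open — no interior node is in the conditioning set.
  P2: blocked at collider Z (neither it nor any descendant is in the conditioning set).
  P3: blocked at collider Z (neither it nor any descendant is in the conditioning set).
  P4: blocked at collider D (neither it nor any descendant is in the conditioning set).
  P5: blocked at collider D (neither it nor any descendant is in the conditioning set).
{A, E} does not satisfy the backdoor criterion.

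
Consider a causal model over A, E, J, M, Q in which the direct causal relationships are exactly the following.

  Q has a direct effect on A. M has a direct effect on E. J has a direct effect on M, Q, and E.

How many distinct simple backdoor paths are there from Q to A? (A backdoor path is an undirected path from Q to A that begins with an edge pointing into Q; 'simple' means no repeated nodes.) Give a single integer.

0

A backdoor path from Q to A is any simple undirected path whose first edge points into Q (i.e. leaves Q via a parent).
Parents of Q: {J}.
No simple path from any parent of Q reaches A without revisiting Q, so there are no backdoor paths.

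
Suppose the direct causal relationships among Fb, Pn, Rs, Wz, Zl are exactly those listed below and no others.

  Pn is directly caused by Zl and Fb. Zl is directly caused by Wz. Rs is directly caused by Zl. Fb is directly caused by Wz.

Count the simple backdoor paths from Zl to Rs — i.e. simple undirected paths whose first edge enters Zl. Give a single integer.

0

A backdoor path from Zl to Rs is any simple undirected path whose first edge points into Zl (i.e. leaves Zl via a parent).
Parents of Zl: {Wz}.
No simple path from any parent of Zl reaches Rs without revisiting Zl, so there are no backdoor paths.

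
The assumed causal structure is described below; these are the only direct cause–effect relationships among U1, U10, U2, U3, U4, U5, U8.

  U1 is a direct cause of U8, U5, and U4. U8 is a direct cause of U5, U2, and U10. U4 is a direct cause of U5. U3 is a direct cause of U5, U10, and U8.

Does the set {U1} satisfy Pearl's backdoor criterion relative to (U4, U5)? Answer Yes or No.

Backdoor paths from U4 to U5 (paths whose first edge points into U4):
  P1: U4 <- U1 -> U8 <- U3 -> U5
  P2: U4 <- U1 -> U8 -> U5
  P3: U4 <- U1 -> U8 -> U10 <- U3 -> U5
  P4: U4 <- U1 -> U5
Condition 1 (no descendant of U4 in the set): holds — descendants of U4 are {U5}; none are in {U1}.
Condition 2 (every backdoor path blocked by {U1}):
  P1: blocked at fork node U1 ∈ conditioning set.
  P2: blocked at fork node U1 ∈ conditioning set.
  P3: blocked at fork node U1 ∈ conditioning set.
  P4: blocked at fork node U1 ∈ conditioning set.
{U1} satisfies the backdoor criterion.

Yes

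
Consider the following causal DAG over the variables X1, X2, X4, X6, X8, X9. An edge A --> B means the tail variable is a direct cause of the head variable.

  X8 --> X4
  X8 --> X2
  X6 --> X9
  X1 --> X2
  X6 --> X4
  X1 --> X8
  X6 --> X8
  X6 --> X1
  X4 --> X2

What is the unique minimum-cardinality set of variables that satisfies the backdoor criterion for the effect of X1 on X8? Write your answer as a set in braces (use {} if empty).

{X6}

Variables eligible for adjustment (non-descendants of X1, excluding X1 and X8): {X6, X9}.
Backdoor paths from X1 to X8:
  P1: X1 <- X6 -> X8
  P2: X1 <- X6 -> X4 <- X8
  P3: X1 <- X6 -> X4 -> X2 <- X8
The empty set is not sufficient: P1 (X1 <- X6 -> X8) has no collider blocking it and no conditioned non-collider, so it is open.
Try {X6}:
  P1: blocked at fork node X6 ∈ conditioning set.
  P2: blocked at fork node X6 ∈ conditioning set.
  P3: blocked at fork node X6 ∈ conditioning set.
{X6} contains no descendant of X1 and blocks every backdoor path.
No other singleton works — e.g. {X9} leaves P1 open — so {X6} is the unique smallest valid adjustment set.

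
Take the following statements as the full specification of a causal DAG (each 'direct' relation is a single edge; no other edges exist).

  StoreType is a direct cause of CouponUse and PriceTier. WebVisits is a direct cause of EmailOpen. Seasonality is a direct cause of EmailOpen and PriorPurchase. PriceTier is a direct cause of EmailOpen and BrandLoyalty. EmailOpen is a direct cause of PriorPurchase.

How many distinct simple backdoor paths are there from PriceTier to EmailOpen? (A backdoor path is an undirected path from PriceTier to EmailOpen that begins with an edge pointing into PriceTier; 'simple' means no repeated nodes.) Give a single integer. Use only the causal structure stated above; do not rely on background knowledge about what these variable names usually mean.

A backdoor path from PriceTier to EmailOpen is any simple undirected path whose first edge points into PriceTier (i.e. leaves PriceTier via a parent).
Parents of PriceTier: {StoreType}.
No simple path from any parent of PriceTier reaches EmailOpen without revisiting PriceTier, so there are no backdoor paths.

0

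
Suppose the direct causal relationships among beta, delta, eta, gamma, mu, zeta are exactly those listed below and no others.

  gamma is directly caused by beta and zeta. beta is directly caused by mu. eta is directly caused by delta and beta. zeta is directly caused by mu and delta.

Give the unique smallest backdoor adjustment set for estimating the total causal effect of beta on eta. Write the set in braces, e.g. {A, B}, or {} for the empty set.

{}

Variables eligible for adjustment (non-descendants of beta, excluding beta and eta): {delta, mu, zeta}.
Backdoor paths from beta to eta:
  P1: beta <- mu -> zeta <- delta -> eta
Each backdoor path contains an unconditioned collider, so every path is already blocked with the empty conditioning set:
  P1: blocked at collider zeta (neither it nor any descendant is in the conditioning set).
The empty set is therefore the unique smallest valid set.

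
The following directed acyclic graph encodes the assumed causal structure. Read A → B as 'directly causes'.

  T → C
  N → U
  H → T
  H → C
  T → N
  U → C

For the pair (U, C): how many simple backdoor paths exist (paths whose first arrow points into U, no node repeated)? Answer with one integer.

2

A backdoor path from U to C is any simple undirected path whose first edge points into U (i.e. leaves U via a parent).
Parents of U: {N}.
Enumerating:
  P1: U <- N <- T <- H -> C
  P2: U <- N <- T -> C
That exhausts the simple backdoor paths. Count: 2.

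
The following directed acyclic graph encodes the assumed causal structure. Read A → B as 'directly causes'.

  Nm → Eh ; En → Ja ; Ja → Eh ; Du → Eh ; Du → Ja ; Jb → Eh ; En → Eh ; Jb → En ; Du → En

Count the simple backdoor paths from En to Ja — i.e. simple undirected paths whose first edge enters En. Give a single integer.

4

A backdoor path from En to Ja is any simple undirected path whose first edge points into En (i.e. leaves En via a parent).
Parents of En: {Du, Jb}.
Enumerating:
  P1: En <- Du -> Ja
  P2: En <- Du -> Eh <- Ja
  P3: En <- Jb -> Eh <- Du -> Ja
  P4: En <- Jb -> Eh <- Ja
That exhausts the simple backdoor paths. Count: 4.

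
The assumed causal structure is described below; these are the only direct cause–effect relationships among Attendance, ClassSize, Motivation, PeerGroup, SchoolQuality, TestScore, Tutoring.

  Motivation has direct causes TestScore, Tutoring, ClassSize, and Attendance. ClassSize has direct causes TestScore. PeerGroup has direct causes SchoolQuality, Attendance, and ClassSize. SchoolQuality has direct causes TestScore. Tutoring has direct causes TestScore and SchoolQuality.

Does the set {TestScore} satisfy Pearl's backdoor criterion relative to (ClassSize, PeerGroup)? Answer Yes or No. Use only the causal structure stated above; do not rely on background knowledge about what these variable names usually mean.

Yes

Backdoor paths from ClassSize to PeerGroup (paths whose first edge points into ClassSize):
  P1: ClassSize <- TestScore -> SchoolQuality -> Tutoring -> Motivation <- Attendance -> PeerGroup
  P2: ClassSize <- TestScore -> SchoolQuality -> PeerGroup
  P3: ClassSize <- TestScore -> Tutoring <- SchoolQuality -> PeerGroup
  P4: ClassSize <- TestScore -> Tutoring -> Motivation <- Attendance -> PeerGroup
  P5: ClassSize <- TestScore -> Motivation <- Attendance -> PeerGroup
  P6: ClassSize <- TestScore -> Motivation <- Tutoring <- SchoolQuality -> PeerGroup
Condition 1 (no descendant of ClassSize in the set): holds — descendants of ClassSize are {Motivation, PeerGroup}; none are in {TestScore}.
Condition 2 (every backdoor path blocked by {TestScore}):
  P1: blocked at fork node TestScore ∈ conditioning set.
  P2: blocked at fork node TestScore ∈ conditioning set.
  P3: blocked at fork node TestScore ∈ conditioning set.
  P4: blocked at fork node TestScore ∈ conditioning set.
  P5: blocked at fork node TestScore ∈ conditioning set.
  P6: blocked at fork node TestScore ∈ conditioning set.
{TestScore} satisfies the backdoor criterion.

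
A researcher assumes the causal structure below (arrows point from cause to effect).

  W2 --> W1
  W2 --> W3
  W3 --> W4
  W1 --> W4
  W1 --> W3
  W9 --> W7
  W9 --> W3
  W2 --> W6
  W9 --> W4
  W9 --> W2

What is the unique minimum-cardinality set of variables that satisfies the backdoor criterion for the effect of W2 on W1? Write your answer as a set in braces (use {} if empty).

Variables eligible for adjustment (non-descendants of W2, excluding W2 and W1): {W7, W9}.
Backdoor paths from W2 to W1:
  P1: W2 <- W9 -> W3 <- W1
  P2: W2 <- W9 -> W3 -> W4 <- W1
  P3: W2 <- W9 -> W4 <- W1
  P4: W2 <- W9 -> W4 <- W3 <- W1
Each backdoor path contains an unconditioned collider, so every path is already blocked with the empty conditioning set:
  P1: blocked at collider W3 (neither it nor any descendant is in the conditioning set).
  P2: blocked at collider W4 (neither it nor any descendant is in the conditioning set).
  P3: blocked at collider W4 (neither it nor any descendant is in the conditioning set).
  P4: blocked at collider W4 (neither it nor any descendant is in the conditioning set).
The empty set is therefore the unique smallest valid set.

{}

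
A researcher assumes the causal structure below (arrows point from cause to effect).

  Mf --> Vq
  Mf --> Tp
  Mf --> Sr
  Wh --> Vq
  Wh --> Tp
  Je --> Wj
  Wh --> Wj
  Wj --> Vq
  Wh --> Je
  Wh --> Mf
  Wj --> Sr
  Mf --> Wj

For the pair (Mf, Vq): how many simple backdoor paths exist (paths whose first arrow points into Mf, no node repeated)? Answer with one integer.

A backdoor path from Mf to Vq is any simple undirected path whose first edge points into Mf (i.e. leaves Mf via a parent).
Parents of Mf: {Wh}.
Enumerating:
  P1: Mf <- Wh -> Je -> Wj -> Vq
  P2: Mf <- Wh -> Wj -> Vq
  P3: Mf <- Wh -> Vq
That exhausts the simple backdoor paths. Count: 3.

3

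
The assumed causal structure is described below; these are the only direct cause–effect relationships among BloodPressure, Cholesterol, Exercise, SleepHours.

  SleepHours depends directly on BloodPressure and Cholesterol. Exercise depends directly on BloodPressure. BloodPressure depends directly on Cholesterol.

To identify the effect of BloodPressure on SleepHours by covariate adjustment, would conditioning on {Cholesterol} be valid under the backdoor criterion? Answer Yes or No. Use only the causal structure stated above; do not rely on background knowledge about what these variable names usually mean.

Yes

Backdoor paths from BloodPressure to SleepHours (paths whose first edge points into BloodPressure):
  P1: BloodPressure <- Cholesterol -> SleepHours
Condition 1 (no descendant of BloodPressure in the set): holds — descendants of BloodPressure are {Exercise, SleepHours}; none are in {Cholesterol}.
Condition 2 (every backdoor path blocked by {Cholesterol}):
  P1: blocked at fork node Cholesterol ∈ conditioning set.
{Cholesterol} satisfies the backdoor criterion.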